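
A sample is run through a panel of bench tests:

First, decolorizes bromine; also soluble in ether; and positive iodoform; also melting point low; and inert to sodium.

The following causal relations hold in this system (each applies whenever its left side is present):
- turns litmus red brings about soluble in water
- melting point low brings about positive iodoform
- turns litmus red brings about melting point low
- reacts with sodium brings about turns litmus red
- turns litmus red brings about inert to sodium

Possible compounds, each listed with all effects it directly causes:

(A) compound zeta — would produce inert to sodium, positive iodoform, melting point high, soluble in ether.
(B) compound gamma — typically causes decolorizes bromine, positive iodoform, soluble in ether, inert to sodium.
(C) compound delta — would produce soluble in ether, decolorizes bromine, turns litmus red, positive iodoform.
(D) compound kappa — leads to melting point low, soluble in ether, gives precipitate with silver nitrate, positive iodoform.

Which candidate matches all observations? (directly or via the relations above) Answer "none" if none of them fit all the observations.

Checking each candidate against the observations:
(A) compound zeta — decolorizes bromine NO; soluble in ether yes; positive iodoform yes; melting point low NO; inert to sodium yes
(B) compound gamma — does not account for melting point low
(C) compound delta — accounts for every observation (melting point low through turns litmus red → melting point low)
(D) compound kappa — does not account for decolorizes bromine, inert to sodium
Only (C) is consistent with every observation.

C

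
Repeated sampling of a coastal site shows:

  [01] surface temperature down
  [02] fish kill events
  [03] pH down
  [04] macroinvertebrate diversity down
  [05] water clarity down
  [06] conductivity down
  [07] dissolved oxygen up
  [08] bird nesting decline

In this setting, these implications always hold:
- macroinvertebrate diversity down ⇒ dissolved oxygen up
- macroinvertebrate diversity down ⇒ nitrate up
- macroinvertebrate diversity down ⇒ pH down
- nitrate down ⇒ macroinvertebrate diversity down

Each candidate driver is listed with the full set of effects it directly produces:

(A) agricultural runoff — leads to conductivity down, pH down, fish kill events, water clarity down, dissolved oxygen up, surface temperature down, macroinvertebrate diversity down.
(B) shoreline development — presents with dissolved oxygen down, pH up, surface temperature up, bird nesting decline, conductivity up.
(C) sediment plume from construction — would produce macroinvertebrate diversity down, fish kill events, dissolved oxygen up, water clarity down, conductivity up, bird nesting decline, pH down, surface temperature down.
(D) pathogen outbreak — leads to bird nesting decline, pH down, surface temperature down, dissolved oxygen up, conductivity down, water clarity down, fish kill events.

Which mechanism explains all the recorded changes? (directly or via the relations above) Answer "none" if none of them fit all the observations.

Testing each hypothesis:
(A) agricultural runoff — does not account for bird nesting decline
(B) shoreline development — fails on surface temperature down, fish kill events, pH down, macroinvertebrate diversity down, water clarity down, conductivity down, dissolved oxygen up (predicts surface temperature up, not surface temperature down; predicts pH up, not pH down; predicts conductivity up, not conductivity down; predicts dissolved oxygen down, not dissolved oxygen up)
(C) sediment plume from construction — surface temperature down match; fish kill events match; pH down match; macroinvertebrate diversity down match; water clarity down match; conductivity down miss; dissolved oxygen up match; bird nesting decline match
(D) pathogen outbreak — does not account for macroinvertebrate diversity down
Every candidate fails on at least one observation.

none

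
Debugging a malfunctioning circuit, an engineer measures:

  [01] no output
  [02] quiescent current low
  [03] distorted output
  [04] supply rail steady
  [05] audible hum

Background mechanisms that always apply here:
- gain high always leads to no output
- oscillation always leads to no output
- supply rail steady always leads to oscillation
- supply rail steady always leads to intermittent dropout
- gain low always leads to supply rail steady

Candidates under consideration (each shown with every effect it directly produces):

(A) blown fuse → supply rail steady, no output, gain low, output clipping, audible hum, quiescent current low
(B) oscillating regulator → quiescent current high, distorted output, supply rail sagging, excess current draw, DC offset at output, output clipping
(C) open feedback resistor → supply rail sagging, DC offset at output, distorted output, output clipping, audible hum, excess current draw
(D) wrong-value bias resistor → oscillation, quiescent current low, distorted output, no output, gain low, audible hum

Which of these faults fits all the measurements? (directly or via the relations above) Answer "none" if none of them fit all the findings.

D

For each candidate, compare predicted effects to what was observed:
(A) blown fuse — no output match; quiescent current low match; distorted output miss; supply rail steady match; audible hum match
(B) oscillating regulator — fails on no output, quiescent current low, supply rail steady, audible hum (predicts quiescent current high, not quiescent current low; predicts supply rail sagging, not supply rail steady)
(C) open feedback resistor — no output miss; quiescent current low miss; distorted output match; supply rail steady miss; audible hum match
(D) wrong-value bias resistor — accounts for every observation (supply rail steady through gain low → supply rail steady)
Only (D) is consistent with every observation.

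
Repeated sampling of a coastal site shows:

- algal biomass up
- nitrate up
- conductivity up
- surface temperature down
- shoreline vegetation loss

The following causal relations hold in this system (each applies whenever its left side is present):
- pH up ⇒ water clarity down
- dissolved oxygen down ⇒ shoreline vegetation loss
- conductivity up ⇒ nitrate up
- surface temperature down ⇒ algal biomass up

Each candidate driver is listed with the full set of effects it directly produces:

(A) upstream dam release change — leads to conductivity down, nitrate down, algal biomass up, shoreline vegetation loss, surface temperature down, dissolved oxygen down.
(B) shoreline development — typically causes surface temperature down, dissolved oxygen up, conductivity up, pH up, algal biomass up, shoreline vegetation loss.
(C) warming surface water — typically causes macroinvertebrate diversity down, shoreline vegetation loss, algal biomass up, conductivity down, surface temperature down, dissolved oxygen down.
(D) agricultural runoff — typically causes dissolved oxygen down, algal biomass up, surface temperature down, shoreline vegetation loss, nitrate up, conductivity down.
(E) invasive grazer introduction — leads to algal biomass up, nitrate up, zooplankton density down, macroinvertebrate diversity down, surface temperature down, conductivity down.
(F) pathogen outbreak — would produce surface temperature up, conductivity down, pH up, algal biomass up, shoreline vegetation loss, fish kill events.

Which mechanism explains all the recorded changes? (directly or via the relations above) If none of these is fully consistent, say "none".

B

Per-candidate check:
(A) upstream dam release change — algal biomass up yes; nitrate up NO; conductivity up NO; surface temperature down yes; shoreline vegetation loss yes
(B) shoreline development — accounts for every observation (nitrate up by conductivity up → nitrate up)
(C) warming surface water — fails on nitrate up, conductivity up (predicts conductivity down, not conductivity up)
(D) agricultural runoff — algal biomass up yes; nitrate up yes; conductivity up NO; surface temperature down yes; shoreline vegetation loss yes
(E) invasive grazer introduction — fails on conductivity up, shoreline vegetation loss (predicts conductivity down, not conductivity up)
(F) pathogen outbreak — fails on nitrate up, conductivity up, surface temperature down (predicts conductivity down, not conductivity up; predicts surface temperature up, not surface temperature down)
Only (B) is consistent with every observation.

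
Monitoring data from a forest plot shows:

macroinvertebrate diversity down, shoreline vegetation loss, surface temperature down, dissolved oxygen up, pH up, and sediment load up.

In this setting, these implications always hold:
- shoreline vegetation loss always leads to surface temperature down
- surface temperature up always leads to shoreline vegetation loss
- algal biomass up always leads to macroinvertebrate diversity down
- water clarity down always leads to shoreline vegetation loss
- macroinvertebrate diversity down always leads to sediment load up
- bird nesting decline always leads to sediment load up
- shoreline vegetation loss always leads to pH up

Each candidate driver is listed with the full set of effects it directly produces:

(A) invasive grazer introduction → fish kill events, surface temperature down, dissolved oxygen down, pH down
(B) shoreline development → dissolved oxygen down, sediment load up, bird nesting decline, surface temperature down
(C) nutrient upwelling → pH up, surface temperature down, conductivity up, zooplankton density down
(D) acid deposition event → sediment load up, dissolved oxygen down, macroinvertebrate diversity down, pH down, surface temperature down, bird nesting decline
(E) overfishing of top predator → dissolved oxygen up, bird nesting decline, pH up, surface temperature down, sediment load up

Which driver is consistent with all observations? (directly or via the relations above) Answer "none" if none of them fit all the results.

none

Per-candidate check:
(A) invasive grazer introduction — fails on macroinvertebrate diversity down, shoreline vegetation loss, dissolved oxygen up, pH up, sediment load up (predicts dissolved oxygen down, not dissolved oxygen up; predicts pH down, not pH up)
(B) shoreline development — fails on macroinvertebrate diversity down, shoreline vegetation loss, dissolved oxygen up, pH up (predicts dissolved oxygen down, not dissolved oxygen up)
(C) nutrient upwelling — macroinvertebrate diversity down -; shoreline vegetation loss -; surface temperature down +; dissolved oxygen up -; pH up +; sediment load up -
(D) acid deposition event — macroinvertebrate diversity down +; shoreline vegetation loss -; surface temperature down +; dissolved oxygen up -; pH up -; sediment load up +
(E) overfishing of top predator — macroinvertebrate diversity down -; shoreline vegetation loss -; surface temperature down +; dissolved oxygen up +; pH up +; sediment load up +
No candidate is consistent with all observations.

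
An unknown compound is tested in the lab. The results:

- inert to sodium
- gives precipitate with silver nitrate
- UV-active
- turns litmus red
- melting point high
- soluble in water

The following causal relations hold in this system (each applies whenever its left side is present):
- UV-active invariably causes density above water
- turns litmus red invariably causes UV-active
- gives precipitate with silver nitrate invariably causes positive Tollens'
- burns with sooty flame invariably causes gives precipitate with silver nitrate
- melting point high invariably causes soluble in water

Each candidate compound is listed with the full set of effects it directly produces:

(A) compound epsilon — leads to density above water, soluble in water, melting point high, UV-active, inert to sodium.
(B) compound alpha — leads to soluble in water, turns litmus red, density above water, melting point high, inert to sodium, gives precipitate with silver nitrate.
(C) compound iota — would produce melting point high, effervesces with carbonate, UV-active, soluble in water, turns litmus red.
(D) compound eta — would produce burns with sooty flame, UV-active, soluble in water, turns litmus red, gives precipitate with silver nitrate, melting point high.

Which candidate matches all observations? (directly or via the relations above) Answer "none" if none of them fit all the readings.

B

Testing each hypothesis:
(A) compound epsilon — does not account for gives precipitate with silver nitrate, turns litmus red
(B) compound alpha — accounts for every observation (UV-active by turns litmus red → UV-active)
(C) compound iota — inert to sodium -; gives precipitate with silver nitrate -; UV-active +; turns litmus red +; melting point high +; soluble in water +
(D) compound eta — inert to sodium -; gives precipitate with silver nitrate +; UV-active +; turns litmus red +; melting point high +; soluble in water +
Only (B) is consistent with every observation.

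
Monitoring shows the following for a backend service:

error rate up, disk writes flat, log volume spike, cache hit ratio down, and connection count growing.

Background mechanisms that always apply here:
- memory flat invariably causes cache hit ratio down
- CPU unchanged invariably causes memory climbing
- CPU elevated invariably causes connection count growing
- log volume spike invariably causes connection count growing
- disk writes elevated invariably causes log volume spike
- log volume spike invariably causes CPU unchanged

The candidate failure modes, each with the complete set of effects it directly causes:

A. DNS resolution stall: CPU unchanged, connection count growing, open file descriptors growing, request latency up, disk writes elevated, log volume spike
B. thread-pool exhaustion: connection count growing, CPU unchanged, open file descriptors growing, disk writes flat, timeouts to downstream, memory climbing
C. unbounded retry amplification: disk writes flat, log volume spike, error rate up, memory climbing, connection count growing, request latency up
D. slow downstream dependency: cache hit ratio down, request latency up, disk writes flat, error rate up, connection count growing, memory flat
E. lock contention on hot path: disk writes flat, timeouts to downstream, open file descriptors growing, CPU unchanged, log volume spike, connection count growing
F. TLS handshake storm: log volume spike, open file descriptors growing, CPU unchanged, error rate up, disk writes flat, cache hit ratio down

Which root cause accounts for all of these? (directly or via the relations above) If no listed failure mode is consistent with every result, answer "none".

F

Checking each candidate against the observations:
(A) DNS resolution stall — fails on error rate up, disk writes flat, cache hit ratio down (predicts disk writes elevated, not disk writes flat)
(B) thread-pool exhaustion — error rate up ✗; disk writes flat ✓; log volume spike ✗; cache hit ratio down ✗; connection count growing ✓
(C) unbounded retry amplification — error rate up ✓; disk writes flat ✓; log volume spike ✓; cache hit ratio down ✗; connection count growing ✓
(D) slow downstream dependency — does not account for log volume spike
(E) lock contention on hot path — error rate up ✗; disk writes flat ✓; log volume spike ✓; cache hit ratio down ✗; connection count growing ✓
(F) TLS handshake storm — accounts for every observation (connection count growing through log volume spike → connection count growing)
(F) is the only candidate with no mismatches.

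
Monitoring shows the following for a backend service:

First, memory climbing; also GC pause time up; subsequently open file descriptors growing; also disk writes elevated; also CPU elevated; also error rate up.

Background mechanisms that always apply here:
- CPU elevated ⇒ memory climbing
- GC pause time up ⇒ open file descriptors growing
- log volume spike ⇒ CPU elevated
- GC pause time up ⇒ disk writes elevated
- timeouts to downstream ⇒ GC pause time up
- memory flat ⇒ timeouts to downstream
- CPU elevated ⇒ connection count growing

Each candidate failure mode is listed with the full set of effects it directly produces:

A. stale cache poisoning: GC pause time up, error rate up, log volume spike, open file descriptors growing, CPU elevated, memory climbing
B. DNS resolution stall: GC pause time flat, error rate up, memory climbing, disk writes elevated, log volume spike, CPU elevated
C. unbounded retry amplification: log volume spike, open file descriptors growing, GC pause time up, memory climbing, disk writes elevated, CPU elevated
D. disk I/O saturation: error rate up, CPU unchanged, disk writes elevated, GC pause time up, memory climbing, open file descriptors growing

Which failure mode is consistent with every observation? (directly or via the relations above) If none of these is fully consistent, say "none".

A

For each candidate, compare predicted effects to what was observed:
(A) stale cache poisoning — memory climbing match; GC pause time up match; open file descriptors growing match; disk writes elevated match (through GC pause time up → disk writes elevated); CPU elevated match; error rate up match
(B) DNS resolution stall — memory climbing match; GC pause time up miss; open file descriptors growing miss; disk writes elevated match; CPU elevated match; error rate up match
(C) unbounded retry amplification — memory climbing match; GC pause time up match; open file descriptors growing match; disk writes elevated match; CPU elevated match; error rate up miss
(D) disk I/O saturation — fails on CPU elevated (predicts CPU unchanged, not CPU elevated)
Only (A) is consistent with every observation.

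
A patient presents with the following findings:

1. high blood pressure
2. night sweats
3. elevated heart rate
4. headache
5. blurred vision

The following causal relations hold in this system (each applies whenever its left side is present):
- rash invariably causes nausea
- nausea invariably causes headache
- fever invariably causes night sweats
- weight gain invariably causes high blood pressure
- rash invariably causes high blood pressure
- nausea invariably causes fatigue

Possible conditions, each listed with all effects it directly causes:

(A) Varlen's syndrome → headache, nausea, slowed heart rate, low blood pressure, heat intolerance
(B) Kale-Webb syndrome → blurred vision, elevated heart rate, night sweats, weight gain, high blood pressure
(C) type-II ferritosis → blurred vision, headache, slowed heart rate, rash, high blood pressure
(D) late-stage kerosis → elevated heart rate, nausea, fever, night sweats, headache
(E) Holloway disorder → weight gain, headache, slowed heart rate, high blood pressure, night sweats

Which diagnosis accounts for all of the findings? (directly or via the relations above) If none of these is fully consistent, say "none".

Per-candidate check:
(A) Varlen's syndrome — high blood pressure -; night sweats -; elevated heart rate -; headache +; blurred vision -
(B) Kale-Webb syndrome — does not account for headache
(C) type-II ferritosis — fails on night sweats, elevated heart rate (predicts slowed heart rate, not elevated heart rate)
(D) late-stage kerosis — high blood pressure -; night sweats +; elevated heart rate +; headache +; blurred vision -
(E) Holloway disorder — high blood pressure +; night sweats +; elevated heart rate -; headache +; blurred vision -
No candidate is consistent with all observations.

none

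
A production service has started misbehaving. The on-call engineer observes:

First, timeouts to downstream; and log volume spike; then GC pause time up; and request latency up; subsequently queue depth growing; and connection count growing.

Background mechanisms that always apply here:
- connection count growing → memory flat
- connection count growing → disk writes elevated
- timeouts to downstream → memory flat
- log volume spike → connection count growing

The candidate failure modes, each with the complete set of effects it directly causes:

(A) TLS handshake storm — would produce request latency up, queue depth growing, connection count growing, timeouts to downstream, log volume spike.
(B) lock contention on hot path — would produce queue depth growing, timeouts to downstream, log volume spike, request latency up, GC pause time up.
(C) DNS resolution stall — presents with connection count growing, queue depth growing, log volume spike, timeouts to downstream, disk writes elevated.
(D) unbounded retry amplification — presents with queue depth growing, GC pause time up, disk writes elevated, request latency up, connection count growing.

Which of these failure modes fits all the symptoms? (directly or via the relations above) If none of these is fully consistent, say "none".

Per-candidate check:
(A) TLS handshake storm — timeouts to downstream yes; log volume spike yes; GC pause time up NO; request latency up yes; queue depth growing yes; connection count growing yes
(B) lock contention on hot path — timeouts to downstream yes; log volume spike yes; GC pause time up yes; request latency up yes; queue depth growing yes; connection count growing yes (via log volume spike → connection count growing)
(C) DNS resolution stall — does not account for GC pause time up, request latency up
(D) unbounded retry amplification — does not account for timeouts to downstream, log volume spike
(B) alone accounts for all the evidence.

B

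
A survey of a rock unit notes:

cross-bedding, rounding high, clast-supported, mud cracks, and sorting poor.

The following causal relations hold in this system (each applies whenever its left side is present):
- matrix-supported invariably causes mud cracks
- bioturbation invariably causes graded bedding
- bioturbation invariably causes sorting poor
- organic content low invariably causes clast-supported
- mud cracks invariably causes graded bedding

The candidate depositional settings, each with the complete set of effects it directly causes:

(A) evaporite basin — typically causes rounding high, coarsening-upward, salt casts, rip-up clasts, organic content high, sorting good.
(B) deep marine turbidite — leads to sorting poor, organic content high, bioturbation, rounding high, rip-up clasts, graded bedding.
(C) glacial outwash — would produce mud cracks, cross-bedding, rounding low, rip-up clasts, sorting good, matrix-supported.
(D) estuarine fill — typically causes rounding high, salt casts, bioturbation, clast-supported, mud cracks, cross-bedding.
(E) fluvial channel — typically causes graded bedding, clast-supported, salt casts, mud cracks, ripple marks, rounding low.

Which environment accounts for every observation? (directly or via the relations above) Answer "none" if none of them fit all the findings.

Testing each hypothesis:
(A) evaporite basin — cross-bedding ✗; rounding high ✓; clast-supported ✗; mud cracks ✗; sorting poor ✗
(B) deep marine turbidite — cross-bedding ✗; rounding high ✓; clast-supported ✗; mud cracks ✗; sorting poor ✓
(C) glacial outwash — cross-bedding ✓; rounding high ✗; clast-supported ✗; mud cracks ✓; sorting poor ✗
(D) estuarine fill — cross-bedding ✓; rounding high ✓; clast-supported ✓; mud cracks ✓; sorting poor ✓ (by bioturbation → sorting poor)
(E) fluvial channel — fails on cross-bedding, rounding high, sorting poor (predicts rounding low, not rounding high)
(D) alone accounts for all the evidence.

D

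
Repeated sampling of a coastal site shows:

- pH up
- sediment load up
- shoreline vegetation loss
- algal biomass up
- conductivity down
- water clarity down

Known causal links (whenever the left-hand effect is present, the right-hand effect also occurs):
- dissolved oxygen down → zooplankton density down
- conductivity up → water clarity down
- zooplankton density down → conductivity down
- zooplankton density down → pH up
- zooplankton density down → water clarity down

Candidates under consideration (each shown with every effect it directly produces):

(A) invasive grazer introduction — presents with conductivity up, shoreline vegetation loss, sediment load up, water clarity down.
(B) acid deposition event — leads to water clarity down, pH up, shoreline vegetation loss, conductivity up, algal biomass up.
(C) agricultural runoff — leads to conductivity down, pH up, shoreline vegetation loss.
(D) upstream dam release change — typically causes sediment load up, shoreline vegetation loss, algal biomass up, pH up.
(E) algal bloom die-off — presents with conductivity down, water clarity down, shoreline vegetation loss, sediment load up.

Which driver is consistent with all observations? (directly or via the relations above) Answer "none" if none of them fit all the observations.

For each candidate, compare predicted effects to what was observed:
(A) invasive grazer introduction — pH up NO; sediment load up yes; shoreline vegetation loss yes; algal biomass up NO; conductivity down NO; water clarity down yes
(B) acid deposition event — pH up yes; sediment load up NO; shoreline vegetation loss yes; algal biomass up yes; conductivity down NO; water clarity down yes
(C) agricultural runoff — does not account for sediment load up, algal biomass up, water clarity down
(D) upstream dam release change — does not account for conductivity down, water clarity down
(E) algal bloom die-off — does not account for pH up, algal biomass up
Every candidate fails on at least one observation.

none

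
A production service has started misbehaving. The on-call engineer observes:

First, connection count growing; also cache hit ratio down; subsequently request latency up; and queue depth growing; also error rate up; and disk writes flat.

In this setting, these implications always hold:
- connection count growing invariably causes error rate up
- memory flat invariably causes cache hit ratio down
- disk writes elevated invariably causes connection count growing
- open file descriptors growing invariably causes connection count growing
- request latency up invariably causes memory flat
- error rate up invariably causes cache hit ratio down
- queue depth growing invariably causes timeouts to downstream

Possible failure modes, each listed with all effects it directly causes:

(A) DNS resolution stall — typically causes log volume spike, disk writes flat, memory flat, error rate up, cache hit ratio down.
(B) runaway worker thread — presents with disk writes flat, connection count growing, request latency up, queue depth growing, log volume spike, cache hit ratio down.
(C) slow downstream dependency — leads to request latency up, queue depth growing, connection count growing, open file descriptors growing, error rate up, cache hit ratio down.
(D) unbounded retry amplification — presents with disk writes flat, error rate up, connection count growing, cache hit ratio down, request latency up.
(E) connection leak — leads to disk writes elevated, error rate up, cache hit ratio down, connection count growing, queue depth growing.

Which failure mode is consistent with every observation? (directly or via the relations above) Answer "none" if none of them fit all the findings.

B

Per-candidate check:
(A) DNS resolution stall — does not account for connection count growing, request latency up, queue depth growing
(B) runaway worker thread — accounts for every observation (error rate up via connection count growing → error rate up)
(C) slow downstream dependency — connection count growing match; cache hit ratio down match; request latency up match; queue depth growing match; error rate up match; disk writes flat miss
(D) unbounded retry amplification — connection count growing match; cache hit ratio down match; request latency up match; queue depth growing miss; error rate up match; disk writes flat match
(E) connection leak — connection count growing match; cache hit ratio down match; request latency up miss; queue depth growing match; error rate up match; disk writes flat miss
Only (B) is consistent with every observation.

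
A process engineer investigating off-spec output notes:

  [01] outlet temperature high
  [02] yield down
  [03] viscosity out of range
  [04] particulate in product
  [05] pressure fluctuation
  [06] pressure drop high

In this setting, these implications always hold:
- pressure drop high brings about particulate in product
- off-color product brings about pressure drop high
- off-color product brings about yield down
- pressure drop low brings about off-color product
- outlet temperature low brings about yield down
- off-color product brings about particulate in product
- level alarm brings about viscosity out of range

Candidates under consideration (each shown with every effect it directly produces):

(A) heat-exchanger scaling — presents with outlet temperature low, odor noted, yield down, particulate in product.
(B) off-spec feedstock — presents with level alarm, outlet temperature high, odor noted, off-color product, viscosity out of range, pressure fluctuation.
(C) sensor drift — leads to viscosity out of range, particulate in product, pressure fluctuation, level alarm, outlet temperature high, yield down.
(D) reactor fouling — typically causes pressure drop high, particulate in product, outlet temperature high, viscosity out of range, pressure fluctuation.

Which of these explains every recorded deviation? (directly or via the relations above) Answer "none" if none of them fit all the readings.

Testing each hypothesis:
(A) heat-exchanger scaling — fails on outlet temperature high, viscosity out of range, pressure fluctuation, pressure drop high (predicts outlet temperature low, not outlet temperature high)
(B) off-spec feedstock — accounts for every observation (yield down by off-color product → yield down)
(C) sensor drift — outlet temperature high match; yield down match; viscosity out of range match; particulate in product match; pressure fluctuation match; pressure drop high miss
(D) reactor fouling — does not account for yield down
Only (B) is consistent with every observation.

B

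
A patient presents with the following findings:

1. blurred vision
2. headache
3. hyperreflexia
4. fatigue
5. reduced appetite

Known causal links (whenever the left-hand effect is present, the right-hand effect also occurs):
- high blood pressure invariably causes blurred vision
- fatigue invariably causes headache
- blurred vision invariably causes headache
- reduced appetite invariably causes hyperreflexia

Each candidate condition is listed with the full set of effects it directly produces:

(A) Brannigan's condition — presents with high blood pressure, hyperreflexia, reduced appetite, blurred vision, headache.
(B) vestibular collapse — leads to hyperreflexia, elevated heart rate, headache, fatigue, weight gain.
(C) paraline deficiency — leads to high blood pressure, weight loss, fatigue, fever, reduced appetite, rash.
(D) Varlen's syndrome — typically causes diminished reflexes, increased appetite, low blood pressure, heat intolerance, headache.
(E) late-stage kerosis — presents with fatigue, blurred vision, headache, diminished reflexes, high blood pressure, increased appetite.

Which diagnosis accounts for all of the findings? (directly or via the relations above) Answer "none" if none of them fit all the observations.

Checking each candidate against the observations:
(A) Brannigan's condition — does not account for fatigue
(B) vestibular collapse — does not account for blurred vision, reduced appetite
(C) paraline deficiency — blurred vision match (via high blood pressure → blurred vision); headache match (via fatigue → headache); hyperreflexia match (via reduced appetite → hyperreflexia); fatigue match; reduced appetite match
(D) Varlen's syndrome — blurred vision miss; headache match; hyperreflexia miss; fatigue miss; reduced appetite miss
(E) late-stage kerosis — fails on hyperreflexia, reduced appetite (predicts diminished reflexes, not hyperreflexia; predicts increased appetite, not reduced appetite)
(C) alone accounts for all the evidence.

C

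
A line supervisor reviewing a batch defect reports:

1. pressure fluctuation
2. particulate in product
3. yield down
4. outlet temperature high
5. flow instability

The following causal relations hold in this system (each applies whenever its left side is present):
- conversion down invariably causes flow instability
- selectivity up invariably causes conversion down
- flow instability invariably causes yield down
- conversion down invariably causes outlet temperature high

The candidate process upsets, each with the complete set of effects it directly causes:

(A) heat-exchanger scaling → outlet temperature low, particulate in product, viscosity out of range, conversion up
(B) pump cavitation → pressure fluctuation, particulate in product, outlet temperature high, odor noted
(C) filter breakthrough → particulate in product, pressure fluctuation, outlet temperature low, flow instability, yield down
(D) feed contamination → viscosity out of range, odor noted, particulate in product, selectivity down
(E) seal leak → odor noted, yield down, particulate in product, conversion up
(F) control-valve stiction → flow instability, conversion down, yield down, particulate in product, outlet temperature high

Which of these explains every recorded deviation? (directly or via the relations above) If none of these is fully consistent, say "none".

Testing each hypothesis:
(A) heat-exchanger scaling — fails on pressure fluctuation, yield down, outlet temperature high, flow instability (predicts outlet temperature low, not outlet temperature high)
(B) pump cavitation — does not account for yield down, flow instability
(C) filter breakthrough — pressure fluctuation match; particulate in product match; yield down match; outlet temperature high miss; flow instability match
(D) feed contamination — pressure fluctuation miss; particulate in product match; yield down miss; outlet temperature high miss; flow instability miss
(E) seal leak — does not account for pressure fluctuation, outlet temperature high, flow instability
(F) control-valve stiction — pressure fluctuation miss; particulate in product match; yield down match; outlet temperature high match; flow instability match
None of the listed candidates fits everything.

none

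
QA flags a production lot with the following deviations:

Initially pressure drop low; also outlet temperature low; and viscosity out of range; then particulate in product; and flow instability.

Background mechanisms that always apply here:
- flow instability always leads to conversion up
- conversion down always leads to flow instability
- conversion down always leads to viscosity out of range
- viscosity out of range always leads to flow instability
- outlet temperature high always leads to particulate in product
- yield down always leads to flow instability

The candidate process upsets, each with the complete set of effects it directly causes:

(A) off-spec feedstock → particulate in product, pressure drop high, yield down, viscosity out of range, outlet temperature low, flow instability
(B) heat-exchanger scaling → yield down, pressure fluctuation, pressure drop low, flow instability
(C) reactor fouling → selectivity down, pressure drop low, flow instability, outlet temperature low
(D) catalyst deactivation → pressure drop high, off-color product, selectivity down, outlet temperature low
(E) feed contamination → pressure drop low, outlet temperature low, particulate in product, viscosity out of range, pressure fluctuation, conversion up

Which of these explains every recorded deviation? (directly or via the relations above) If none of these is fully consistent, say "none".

E

Checking each candidate against the observations:
(A) off-spec feedstock — pressure drop low ✗; outlet temperature low ✓; viscosity out of range ✓; particulate in product ✓; flow instability ✓
(B) heat-exchanger scaling — does not account for outlet temperature low, viscosity out of range, particulate in product
(C) reactor fouling — pressure drop low ✓; outlet temperature low ✓; viscosity out of range ✗; particulate in product ✗; flow instability ✓
(D) catalyst deactivation — pressure drop low ✗; outlet temperature low ✓; viscosity out of range ✗; particulate in product ✗; flow instability ✗
(E) feed contamination — accounts for every observation (flow instability via viscosity out of range → flow instability)
(E) is the only candidate with no mismatches.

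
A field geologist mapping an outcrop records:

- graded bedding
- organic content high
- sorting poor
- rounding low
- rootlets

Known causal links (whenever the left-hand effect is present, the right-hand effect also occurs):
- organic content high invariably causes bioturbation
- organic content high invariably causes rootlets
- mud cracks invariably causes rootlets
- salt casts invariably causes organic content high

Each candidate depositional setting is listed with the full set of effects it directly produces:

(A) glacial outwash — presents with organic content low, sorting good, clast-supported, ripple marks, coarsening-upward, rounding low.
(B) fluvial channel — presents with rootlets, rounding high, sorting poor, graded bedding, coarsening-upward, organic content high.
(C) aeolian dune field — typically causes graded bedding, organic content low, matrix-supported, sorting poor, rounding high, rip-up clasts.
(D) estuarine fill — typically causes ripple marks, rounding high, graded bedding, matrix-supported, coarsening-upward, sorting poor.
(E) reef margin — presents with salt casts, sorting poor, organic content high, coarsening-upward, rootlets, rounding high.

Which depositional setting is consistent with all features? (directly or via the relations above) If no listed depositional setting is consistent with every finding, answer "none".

none

Per-candidate check:
(A) glacial outwash — fails on graded bedding, organic content high, sorting poor, rootlets (predicts organic content low, not organic content high; predicts sorting good, not sorting poor)
(B) fluvial channel — fails on rounding low (predicts rounding high, not rounding low)
(C) aeolian dune field — graded bedding match; organic content high miss; sorting poor match; rounding low miss; rootlets miss
(D) estuarine fill — graded bedding match; organic content high miss; sorting poor match; rounding low miss; rootlets miss
(E) reef margin — fails on graded bedding, rounding low (predicts rounding high, not rounding low)
Every candidate fails on at least one observation.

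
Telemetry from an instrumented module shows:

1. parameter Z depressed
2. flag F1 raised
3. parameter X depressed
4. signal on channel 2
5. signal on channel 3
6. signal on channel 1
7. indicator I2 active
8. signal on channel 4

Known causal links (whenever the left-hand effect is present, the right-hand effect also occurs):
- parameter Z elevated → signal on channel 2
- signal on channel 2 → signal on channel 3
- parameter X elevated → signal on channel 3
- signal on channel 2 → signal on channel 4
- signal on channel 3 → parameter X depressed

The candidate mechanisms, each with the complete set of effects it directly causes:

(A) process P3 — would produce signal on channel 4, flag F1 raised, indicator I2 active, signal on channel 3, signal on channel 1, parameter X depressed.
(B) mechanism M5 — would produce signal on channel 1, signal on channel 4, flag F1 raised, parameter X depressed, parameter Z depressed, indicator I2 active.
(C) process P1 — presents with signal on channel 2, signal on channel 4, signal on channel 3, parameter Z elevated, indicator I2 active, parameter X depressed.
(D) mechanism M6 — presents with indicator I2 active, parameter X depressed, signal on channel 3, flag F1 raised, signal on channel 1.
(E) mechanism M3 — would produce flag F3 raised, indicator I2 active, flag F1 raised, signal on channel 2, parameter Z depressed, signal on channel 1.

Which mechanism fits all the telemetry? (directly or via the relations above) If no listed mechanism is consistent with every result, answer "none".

E

Per-candidate check:
(A) process P3 — does not account for parameter Z depressed, signal on channel 2
(B) mechanism M5 — parameter Z depressed yes; flag F1 raised yes; parameter X depressed yes; signal on channel 2 NO; signal on channel 3 NO; signal on channel 1 yes; indicator I2 active yes; signal on channel 4 yes
(C) process P1 — parameter Z depressed NO; flag F1 raised NO; parameter X depressed yes; signal on channel 2 yes; signal on channel 3 yes; signal on channel 1 NO; indicator I2 active yes; signal on channel 4 yes
(D) mechanism M6 — parameter Z depressed NO; flag F1 raised yes; parameter X depressed yes; signal on channel 2 NO; signal on channel 3 yes; signal on channel 1 yes; indicator I2 active yes; signal on channel 4 NO
(E) mechanism M3 — accounts for every observation (parameter X depressed via signal on channel 2 → signal on channel 3 → parameter X depressed)
(E) is the only candidate with no mismatches.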